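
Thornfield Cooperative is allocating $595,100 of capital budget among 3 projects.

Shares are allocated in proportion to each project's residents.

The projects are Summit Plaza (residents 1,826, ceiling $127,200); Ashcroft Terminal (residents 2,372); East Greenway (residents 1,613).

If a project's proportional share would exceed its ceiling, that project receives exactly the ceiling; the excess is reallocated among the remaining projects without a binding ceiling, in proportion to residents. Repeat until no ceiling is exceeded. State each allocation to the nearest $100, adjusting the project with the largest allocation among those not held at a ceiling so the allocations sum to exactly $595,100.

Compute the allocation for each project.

Total residents = 5,811.
Proportional shares (ignoring caps): Summit Plaza 186,999.24; Ashcroft Terminal 242,914.68; East Greenway 165,186.08.
Capped: Summit Plaza ($127,200); remaining pool $467,900 reallocated over remaining residents 3,985.
Shares after redistribution: Ashcroft Terminal 278,509.11 → $278,500; East Greenway 189,390.89 → $189,400.

Summit Plaza: $127,200 | Ashcroft Terminal: $278,500 | East Greenway: $189,400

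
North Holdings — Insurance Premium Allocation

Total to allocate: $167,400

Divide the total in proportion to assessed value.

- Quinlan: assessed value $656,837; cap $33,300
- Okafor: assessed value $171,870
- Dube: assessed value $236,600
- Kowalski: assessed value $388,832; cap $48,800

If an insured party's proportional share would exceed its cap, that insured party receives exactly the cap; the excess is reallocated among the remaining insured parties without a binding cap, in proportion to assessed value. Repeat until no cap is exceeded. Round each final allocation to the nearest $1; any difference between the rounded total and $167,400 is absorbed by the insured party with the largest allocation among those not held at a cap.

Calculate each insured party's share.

Sum of assessed value: 1,454,139.
Proportional shares (ignoring caps): Quinlan 75,614.86; Okafor 19,785.62; Dube 27,237.31; Kowalski 44,762.21.
Cap binds for Quinlan ($33,300); balance $134,100 reallocated over remaining assessed value 797,302.
Cap binds for Kowalski ($48,800); balance $85,300 reallocated over remaining assessed value 408,470.
Shares after redistribution: Okafor 35,891.28 → $35,891; Dube 49,408.72 → $49,409.

Quinlan: $33,300 | Okafor: $35,891 | Dube: $49,409 | Kowalski: $48,800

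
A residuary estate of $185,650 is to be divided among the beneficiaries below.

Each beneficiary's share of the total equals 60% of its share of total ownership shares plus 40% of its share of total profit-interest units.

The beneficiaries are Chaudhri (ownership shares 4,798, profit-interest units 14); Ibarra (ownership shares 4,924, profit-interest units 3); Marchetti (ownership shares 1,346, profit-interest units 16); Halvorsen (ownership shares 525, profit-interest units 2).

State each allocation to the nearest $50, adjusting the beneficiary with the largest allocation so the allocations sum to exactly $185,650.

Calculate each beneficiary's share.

Totals — ownership shares 11,593, profit-interest units 35.
Combined weights (60% ownership shares + 40% profit-interest units): Chaudhri 0.4083; Ibarra 0.2891; Marchetti 0.2525; Halvorsen 0.0500.
Proportional shares: Chaudhri 75,805.03; Ibarra 53,676.83; Marchetti 46,880.31; Halvorsen 9,287.83.
At nearest $50: Chaudhri $75,800; Ibarra $53,700; Marchetti $46,900; Halvorsen $9,300. Sum = $185,700.
Difference $185,650 − $185,700 = −$50 applied to largest allocation (Chaudhri): Chaudhri becomes $75,750.

Chaudhri: $75,750 · Ibarra: $53,700 · Marchetti: $46,900 · Halvorsen: $9,300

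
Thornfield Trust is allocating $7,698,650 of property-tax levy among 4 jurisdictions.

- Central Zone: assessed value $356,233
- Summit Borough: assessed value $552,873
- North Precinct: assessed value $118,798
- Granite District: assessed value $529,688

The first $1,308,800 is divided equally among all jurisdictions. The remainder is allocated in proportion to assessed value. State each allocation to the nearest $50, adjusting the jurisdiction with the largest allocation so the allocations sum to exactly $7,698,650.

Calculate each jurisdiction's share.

Central Zone: $1,788,600 · Summit Borough: $2,595,300 · North Precinct: $814,550 · Granite District: $2,500,200

Equal tier: $1,308,800 ÷ 4 = $327,200 apiece.
Remainder $6,389,850 by assessed value (total 1,557,592): Central Zone 1,461,406.73 → $1,461,400; Summit Borough 2,268,100.72 → $2,268,100; North Precinct 487,355.74 → $487,350; Granite District 2,172,986.81 → $2,173,000.
Totals: Central Zone $327,200 + $1,461,400 = $1,788,600; Summit Borough $327,200 + $2,268,100 = $2,595,300; North Precinct $327,200 + $487,350 = $814,550; Granite District $327,200 + $2,173,000 = $2,500,200.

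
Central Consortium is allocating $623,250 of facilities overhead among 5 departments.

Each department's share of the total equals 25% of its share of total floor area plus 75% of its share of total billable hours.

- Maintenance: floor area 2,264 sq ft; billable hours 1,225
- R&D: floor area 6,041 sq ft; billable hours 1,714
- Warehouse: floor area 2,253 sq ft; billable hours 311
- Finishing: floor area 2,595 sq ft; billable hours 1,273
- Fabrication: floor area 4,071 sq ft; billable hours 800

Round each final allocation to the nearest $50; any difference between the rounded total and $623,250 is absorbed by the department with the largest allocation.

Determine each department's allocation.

Totals — floor area 17,224, billable hours 5,323.
Composite weights (25% floor area + 75% billable hours): Maintenance 0.2055; R&D 0.3292; Warehouse 0.0765; Finishing 0.2170; Fabrication 0.1718.
Proportional shares: Maintenance 128,053.67; R&D 205,162.71; Warehouse 47,691.55; Finishing 135,263.08; Fabrication 107,079.00.
After rounding ($50): Maintenance $128,050; R&D $205,150; Warehouse $47,700; Finishing $135,250; Fabrication $107,100. Sum = $623,250.
Sum already equals the total — no adjustment.

Maintenance: $128,050 | R&D: $205,150 | Warehouse: $47,700 | Finishing: $135,250 | Fabrication: $107,100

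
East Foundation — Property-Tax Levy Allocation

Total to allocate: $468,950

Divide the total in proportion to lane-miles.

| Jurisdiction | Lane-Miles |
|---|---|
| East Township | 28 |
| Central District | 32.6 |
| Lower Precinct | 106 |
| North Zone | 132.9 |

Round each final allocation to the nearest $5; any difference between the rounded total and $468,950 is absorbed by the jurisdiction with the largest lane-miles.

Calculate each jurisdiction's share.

East Township: $43,840 · Central District: $51,045 · Lower Precinct: $165,970 · North Zone: $208,095

Combined lane-miles = 28 + 32.6 + 106 + 132.9 = 299.5.
Proportional shares: East Township 43,841.74; Central District 51,044.31; Lower Precinct 165,972.29; North Zone 208,091.67.
Rounded to nearest $5: East Township $43,840; Central District $51,045; Lower Precinct $165,970; North Zone $208,090. Sum = $468,945.
Difference $468,950 − $468,945 = +$5 applied to largest lane-miles (North Zone): North Zone becomes $208,095.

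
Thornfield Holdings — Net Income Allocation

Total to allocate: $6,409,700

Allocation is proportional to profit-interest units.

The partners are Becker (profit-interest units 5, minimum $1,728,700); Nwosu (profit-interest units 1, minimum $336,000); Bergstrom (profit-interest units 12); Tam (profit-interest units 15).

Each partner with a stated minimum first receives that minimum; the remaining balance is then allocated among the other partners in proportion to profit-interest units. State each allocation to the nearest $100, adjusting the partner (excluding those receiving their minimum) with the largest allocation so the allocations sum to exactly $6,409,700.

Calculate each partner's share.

Becker: $1,728,700; Nwosu: $336,000; Bergstrom: $1,931,100; Tam: $2,413,900

Guaranteed amounts: Becker $1,728,700; Nwosu $336,000. Remaining pool $4,345,000.
Remaining pool split over remaining profit-interest units 27: Bergstrom 1,931,111.11 → $1,931,100; Tam 2,413,888.89 → $2,413,900.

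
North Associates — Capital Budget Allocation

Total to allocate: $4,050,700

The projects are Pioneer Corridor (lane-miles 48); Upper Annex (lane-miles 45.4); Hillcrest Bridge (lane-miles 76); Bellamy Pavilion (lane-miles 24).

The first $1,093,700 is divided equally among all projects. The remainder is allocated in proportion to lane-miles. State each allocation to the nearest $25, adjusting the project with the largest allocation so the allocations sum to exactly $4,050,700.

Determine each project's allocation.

First tranche $1,093,700 split equally: $273,425 each.
Remainder $2,957,000 by lane-miles (total 193.4): Pioneer Corridor 733,898.66 → $733,900; Upper Annex 694,145.81 → $694,150; Hillcrest Bridge 1,162,006.20 → $1,162,000; Bellamy Pavilion 366,949.33 → $366,950.
Totals: Pioneer Corridor $273,425 + $733,900 = $1,007,325; Upper Annex $273,425 + $694,150 = $967,575; Hillcrest Bridge $273,425 + $1,162,000 = $1,435,425; Bellamy Pavilion $273,425 + $366,950 = $640,375.

Pioneer Corridor: $1,007,325 · Upper Annex: $967,575 · Hillcrest Bridge: $1,435,425 · Bellamy Pavilion: $640,375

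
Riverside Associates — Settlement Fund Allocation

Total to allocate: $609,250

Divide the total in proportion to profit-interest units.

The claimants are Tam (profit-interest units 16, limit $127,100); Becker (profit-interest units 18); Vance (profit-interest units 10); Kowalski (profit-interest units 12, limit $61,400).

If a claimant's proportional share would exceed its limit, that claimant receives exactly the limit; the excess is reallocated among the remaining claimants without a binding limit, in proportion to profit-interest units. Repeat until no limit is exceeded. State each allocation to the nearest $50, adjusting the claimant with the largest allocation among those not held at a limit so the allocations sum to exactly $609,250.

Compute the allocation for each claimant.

Profit-interest units total: 56.
Proportional shares (ignoring caps): Tam 174,071.43; Becker 195,830.36; Vance 108,794.64; Kowalski 130,553.57.
Capped: Tam ($127,100), Kowalski ($61,400); residual $420,750 reallocated over remaining profit-interest units 28.
Redistributed shares: Becker 270,482.14 → $270,500; Vance 150,267.86 → $150,250.

Tam: $127,100 · Becker: $270,500 · Vance: $150,250 · Kowalski: $61,400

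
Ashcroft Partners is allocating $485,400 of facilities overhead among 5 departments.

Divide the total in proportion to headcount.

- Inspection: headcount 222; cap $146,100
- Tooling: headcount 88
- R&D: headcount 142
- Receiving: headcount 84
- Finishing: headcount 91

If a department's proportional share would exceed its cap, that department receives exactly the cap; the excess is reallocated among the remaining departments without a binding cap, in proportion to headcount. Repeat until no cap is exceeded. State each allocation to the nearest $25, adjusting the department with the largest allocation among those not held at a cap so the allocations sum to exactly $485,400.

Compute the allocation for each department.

Combined headcount = 627.
Pro-rata shares before constraints: Inspection 171,864.11; Tooling 68,126.32; R&D 109,931.10; Receiving 65,029.67; Finishing 70,448.80.
Capped: Inspection ($146,100); residual $339,300 reallocated over remaining headcount 405.
Redistributed shares: Tooling 73,724.44 → $73,725; R&D 118,964.44 → $118,975; Receiving 70,373.33 → $70,375; Finishing 76,237.78 → $76,250.
Rounding difference −$25 applied to R&D → $118,950.

Inspection: $146,100 | Tooling: $73,725 | R&D: $118,950 | Receiving: $70,375 | Finishing: $76,250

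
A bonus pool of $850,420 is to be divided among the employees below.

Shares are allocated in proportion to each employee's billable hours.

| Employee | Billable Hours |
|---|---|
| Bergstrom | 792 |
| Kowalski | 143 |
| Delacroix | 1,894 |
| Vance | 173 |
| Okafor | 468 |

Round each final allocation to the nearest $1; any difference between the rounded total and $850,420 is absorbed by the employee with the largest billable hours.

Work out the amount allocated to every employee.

Sum of billable hours: 3,470.
Pro-rata amounts: Bergstrom 792/3,470 × $850,420 = 194,101.63; Kowalski 143/3,470 × $850,420 = 35,046.13; Delacroix 1,894/3,470 × $850,420 = 464,177.37; Vance 173/3,470 × $850,420 = 42,398.46; Okafor 468/3,470 × $850,420 = 114,696.41.
Rounded to nearest $1: Bergstrom $194,102; Kowalski $35,046; Delacroix $464,177; Vance $42,398; Okafor $114,696. Sum = $850,419.
Difference $850,420 − $850,419 = +$1 applied to largest billable hours (Delacroix): Delacroix becomes $464,178.

Bergstrom: $194,102; Kowalski: $35,046; Delacroix: $464,178; Vance: $42,398; Okafor: $114,696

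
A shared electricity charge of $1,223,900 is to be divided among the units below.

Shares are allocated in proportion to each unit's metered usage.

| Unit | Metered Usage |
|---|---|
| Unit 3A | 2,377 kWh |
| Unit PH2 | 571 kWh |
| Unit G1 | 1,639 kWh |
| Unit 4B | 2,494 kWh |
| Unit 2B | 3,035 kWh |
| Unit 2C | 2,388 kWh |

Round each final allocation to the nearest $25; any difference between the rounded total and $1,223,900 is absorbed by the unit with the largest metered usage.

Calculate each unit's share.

Sum of metered usage: 12,504.
Raw shares: Unit 3A 2,377/12,504 × $1,223,900 = 232,662.37; Unit PH2 571/12,504 × $1,223,900 = 55,889.87; Unit G1 1,639/12,504 × $1,223,900 = 160,426.43; Unit 4B 2,494/12,504 × $1,223,900 = 244,114.41; Unit 2B 3,035/12,504 × $1,223,900 = 297,067.86; Unit 2C 2,388/12,504 × $1,223,900 = 233,739.06.
At nearest $25: Unit 3A $232,650; Unit PH2 $55,900; Unit G1 $160,425; Unit 4B $244,125; Unit 2B $297,075; Unit 2C $233,750. Sum = $1,223,925.
Difference $1,223,900 − $1,223,925 = −$25 applied to largest metered usage (Unit 2B): Unit 2B becomes $297,050.

Unit 3A: $232,650; Unit PH2: $55,900; Unit G1: $160,425; Unit 4B: $244,125; Unit 2B: $297,050; Unit 2C: $233,750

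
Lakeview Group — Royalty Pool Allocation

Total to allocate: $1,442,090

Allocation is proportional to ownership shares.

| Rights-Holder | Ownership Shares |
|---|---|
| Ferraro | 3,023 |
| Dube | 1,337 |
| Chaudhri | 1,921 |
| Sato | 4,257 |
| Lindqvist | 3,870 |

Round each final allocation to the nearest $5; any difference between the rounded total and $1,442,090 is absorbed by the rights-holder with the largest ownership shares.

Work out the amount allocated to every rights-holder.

Sum of ownership shares: 14,408.
Raw shares: Ferraro 3,023/14,408 × $1,442,090 = 302,570.66; Dube 1,337/14,408 × $1,442,090 = 133,819.71; Chaudhri 1,921/14,408 × $1,442,090 = 192,271.99; Sato 4,257/14,408 × $1,442,090 = 426,081.14; Lindqvist 3,870/14,408 × $1,442,090 = 387,346.50.
At nearest $5: Ferraro $302,570; Dube $133,820; Chaudhri $192,270; Sato $426,080; Lindqvist $387,345. Sum = $1,442,085.
Difference $1,442,090 − $1,442,085 = +$5 applied to largest ownership shares (Sato): Sato becomes $426,085.

Ferraro: $302,570 · Dube: $133,820 · Chaudhri: $192,270 · Sato: $426,085 · Lindqvist: $387,345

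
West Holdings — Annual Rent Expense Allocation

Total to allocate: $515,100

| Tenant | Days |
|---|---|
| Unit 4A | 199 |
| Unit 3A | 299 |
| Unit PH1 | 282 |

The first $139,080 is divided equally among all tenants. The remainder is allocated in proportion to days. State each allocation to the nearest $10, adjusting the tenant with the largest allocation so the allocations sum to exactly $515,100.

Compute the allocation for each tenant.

$139,080 shared equally gives $46,360 per tenant.
Remainder $376,020 by days (total 780): Unit 4A 95,933.31 → $95,930; Unit 3A 144,141.00 → $144,140; Unit PH1 135,945.69 → $135,950.
Totals: Unit 4A $46,360 + $95,930 = $142,290; Unit 3A $46,360 + $144,140 = $190,500; Unit PH1 $46,360 + $135,950 = $182,310.

Unit 4A: $142,290 | Unit 3A: $190,500 | Unit PH1: $182,310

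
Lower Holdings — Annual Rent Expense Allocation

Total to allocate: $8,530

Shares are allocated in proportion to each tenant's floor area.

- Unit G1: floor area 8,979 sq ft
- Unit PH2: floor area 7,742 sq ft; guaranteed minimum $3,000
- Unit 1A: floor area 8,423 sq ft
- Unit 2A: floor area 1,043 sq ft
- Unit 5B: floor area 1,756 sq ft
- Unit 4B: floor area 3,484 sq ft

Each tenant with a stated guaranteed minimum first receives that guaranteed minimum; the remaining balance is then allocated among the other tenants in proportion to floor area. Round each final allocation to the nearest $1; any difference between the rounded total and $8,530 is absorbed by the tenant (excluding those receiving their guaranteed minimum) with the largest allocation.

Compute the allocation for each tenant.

Unit G1: $2,096 · Unit PH2: $3,000 · Unit 1A: $1,967 · Unit 2A: $244 · Unit 5B: $410 · Unit 4B: $813

Minimums first: Unit PH2 $3,000. Residual $5,530.
Residual split over remaining floor area 23,685: Unit G1 2,096.43 → $2,096; Unit 1A 1,966.61 → $1,967; Unit 2A 243.52 → $244; Unit 5B 409.99 → $410; Unit 4B 813.45 → $813.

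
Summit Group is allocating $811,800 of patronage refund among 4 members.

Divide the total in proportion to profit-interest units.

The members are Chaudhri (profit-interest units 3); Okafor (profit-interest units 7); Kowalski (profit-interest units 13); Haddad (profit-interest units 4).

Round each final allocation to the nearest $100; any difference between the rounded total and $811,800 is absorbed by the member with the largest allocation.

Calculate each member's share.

Total profit-interest units = 27.
Raw shares: Chaudhri 3/27 × $811,800 = 90,200.00; Okafor 7/27 × $811,800 = 210,466.67; Kowalski 13/27 × $811,800 = 390,866.67; Haddad 4/27 × $811,800 = 120,266.67.
After rounding ($100): Chaudhri $90,200; Okafor $210,500; Kowalski $390,900; Haddad $120,300. Sum = $811,900.
Difference $811,800 − $811,900 = −$100 applied to largest allocation (Kowalski): Kowalski becomes $390,800.

Chaudhri: $90,200 · Okafor: $210,500 · Kowalski: $390,800 · Haddad: $120,300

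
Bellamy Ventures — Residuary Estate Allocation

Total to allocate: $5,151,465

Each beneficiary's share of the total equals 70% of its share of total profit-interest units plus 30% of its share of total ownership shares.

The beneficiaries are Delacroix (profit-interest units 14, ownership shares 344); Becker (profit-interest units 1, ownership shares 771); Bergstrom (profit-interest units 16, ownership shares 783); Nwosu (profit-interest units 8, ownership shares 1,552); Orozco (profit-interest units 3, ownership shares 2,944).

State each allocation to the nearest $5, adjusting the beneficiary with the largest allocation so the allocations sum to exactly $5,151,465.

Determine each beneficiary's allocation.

Profit-interest units total 42; ownership shares total 6,394.
Composite weights (70% profit-interest units + 30% ownership shares): Delacroix 0.2495; Becker 0.0528; Bergstrom 0.3034; Nwosu 0.2062; Orozco 0.1881.
Pro-rata amounts: Delacroix 1,285,153.82; Becker 272,209.62; Bergstrom 1,562,976.29; Nwosu 1,061,982.75; Orozco 969,142.52.
Rounded to nearest $5: Delacroix $1,285,155; Becker $272,210; Bergstrom $1,562,975; Nwosu $1,061,985; Orozco $969,145. Sum = $5,151,470.
Difference $5,151,465 − $5,151,470 = −$5 applied to largest allocation (Bergstrom): Bergstrom becomes $1,562,970.

Delacroix: $1,285,155; Becker: $272,210; Bergstrom: $1,562,970; Nwosu: $1,061,985; Orozco: $969,145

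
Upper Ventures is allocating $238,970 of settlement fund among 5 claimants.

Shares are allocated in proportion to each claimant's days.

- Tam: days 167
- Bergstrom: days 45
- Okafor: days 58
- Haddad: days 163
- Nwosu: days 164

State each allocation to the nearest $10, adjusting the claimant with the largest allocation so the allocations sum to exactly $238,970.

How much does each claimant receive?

Tam: $66,840 · Bergstrom: $18,010 · Okafor: $23,220 · Haddad: $65,250 · Nwosu: $65,650

Sum of days: 597.
Raw shares: Tam 167/597 × $238,970 = 66,847.55; Bergstrom 45/597 × $238,970 = 18,012.81; Okafor 58/597 × $238,970 = 23,216.52; Haddad 163/597 × $238,970 = 65,246.42; Nwosu 164/597 × $238,970 = 65,646.70.
Rounded to nearest $10: Tam $66,850; Bergstrom $18,010; Okafor $23,220; Haddad $65,250; Nwosu $65,650. Sum = $238,980.
Difference $238,970 − $238,980 = −$10 applied to largest allocation (Tam): Tam becomes $66,840.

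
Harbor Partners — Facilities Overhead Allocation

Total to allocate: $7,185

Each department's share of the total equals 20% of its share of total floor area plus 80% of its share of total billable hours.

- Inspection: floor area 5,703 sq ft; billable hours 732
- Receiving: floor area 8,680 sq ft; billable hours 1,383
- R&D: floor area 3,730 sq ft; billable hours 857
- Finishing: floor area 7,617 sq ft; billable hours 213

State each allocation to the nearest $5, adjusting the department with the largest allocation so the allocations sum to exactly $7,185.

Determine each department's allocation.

Floor area total 25,730; billable hours total 3,185.
Combined weights (20% floor area + 80% billable hours): Inspection 0.2282; Receiving 0.4148; R&D 0.2443; Finishing 0.1127.
Unrounded shares: Inspection 1,639.56; Receiving 2,980.68; R&D 1,754.95; Finishing 809.81.
At nearest $5: Inspection $1,640; Receiving $2,980; R&D $1,755; Finishing $810. Sum = $7,185.
No rounding difference to absorb.

Inspection: $1,640 · Receiving: $2,980 · R&D: $1,755 · Finishing: $810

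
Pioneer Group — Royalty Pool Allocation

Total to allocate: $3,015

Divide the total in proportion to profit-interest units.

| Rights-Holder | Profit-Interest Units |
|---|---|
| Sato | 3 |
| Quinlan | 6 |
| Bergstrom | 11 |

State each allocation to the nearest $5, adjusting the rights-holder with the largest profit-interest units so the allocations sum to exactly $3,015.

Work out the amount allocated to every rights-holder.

Sato: $450 | Quinlan: $905 | Bergstrom: $1,660

Combined profit-interest units = 3 + 6 + 11 = 20.
Pro-rata amounts: Sato 452.25; Quinlan 904.50; Bergstrom 1,658.25.
Rounded to nearest $5: Sato $450; Quinlan $905; Bergstrom $1,660. Sum = $3,015.
No rounding difference to absorb.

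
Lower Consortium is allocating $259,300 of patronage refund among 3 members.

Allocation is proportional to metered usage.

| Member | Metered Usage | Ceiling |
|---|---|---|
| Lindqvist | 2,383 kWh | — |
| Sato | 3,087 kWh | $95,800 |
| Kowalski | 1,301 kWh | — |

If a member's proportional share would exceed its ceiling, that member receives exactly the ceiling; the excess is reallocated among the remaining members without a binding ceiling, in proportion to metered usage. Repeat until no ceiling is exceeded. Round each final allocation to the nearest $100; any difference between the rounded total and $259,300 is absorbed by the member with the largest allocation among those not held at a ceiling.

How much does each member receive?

Lindqvist: $105,800 | Sato: $95,800 | Kowalski: $57,700

Metered usage total: 6,771.
Proportional shares (ignoring caps): Lindqvist 91,258.59; Sato 118,218.74; Kowalski 49,822.67.
Capped: Sato ($95,800); balance $163,500 reallocated over remaining metered usage 3,684.
Shares after redistribution: Lindqvist 105,760.18 → $105,800; Kowalski 57,739.82 → $57,700.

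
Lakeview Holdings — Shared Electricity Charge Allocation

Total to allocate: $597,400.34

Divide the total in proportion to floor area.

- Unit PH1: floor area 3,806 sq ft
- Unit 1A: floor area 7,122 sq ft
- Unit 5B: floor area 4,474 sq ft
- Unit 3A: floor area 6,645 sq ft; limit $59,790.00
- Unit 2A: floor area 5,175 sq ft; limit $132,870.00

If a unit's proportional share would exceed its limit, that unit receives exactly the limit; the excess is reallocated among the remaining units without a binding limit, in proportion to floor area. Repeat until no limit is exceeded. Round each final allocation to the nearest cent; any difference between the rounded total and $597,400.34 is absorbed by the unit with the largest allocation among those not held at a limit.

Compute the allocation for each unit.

Total floor area = 27,222.
Pro-rata shares before constraints: Unit PH1 83,524.5645; Unit 1A 156,295.83504; Unit 5B 98,184.1570; Unit 3A 145,827.8326; Unit 2A 113,567.9509.
Capped: Unit 3A ($59,790.00); residual $537,610.34 reallocated over remaining floor area 20,577.
Capped: Unit 2A ($132,870.00); residual $404,740.34 reallocated over remaining floor area 15,402.
Redistributed shares: Unit PH1 100,015.69498 → $100,015.69; Unit 1A 187,154.9605 → $187,154.96; Unit 5B 117,569.6845 → $117,569.68.
Rounding difference +$0.01 applied to Unit 1A → $187,154.97.

Unit PH1: $100,015.69; Unit 1A: $187,154.97; Unit 5B: $117,569.68; Unit 3A: $59,790.00; Unit 2A: $132,870.00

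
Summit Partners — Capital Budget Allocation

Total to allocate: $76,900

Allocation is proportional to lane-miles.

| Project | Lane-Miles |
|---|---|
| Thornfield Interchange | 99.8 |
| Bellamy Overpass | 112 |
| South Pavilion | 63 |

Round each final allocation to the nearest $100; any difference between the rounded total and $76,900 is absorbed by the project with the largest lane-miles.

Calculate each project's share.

Sum of lane-miles: 274.8.
Pro-rata amounts: Thornfield Interchange 99.8/274.8 × $76,900 = 27,928.02; Bellamy Overpass 112/274.8 × $76,900 = 31,342.07; South Pavilion 63/274.8 × $76,900 = 17,629.91.
At nearest $100: Thornfield Interchange $27,900; Bellamy Overpass $31,300; South Pavilion $17,600. Sum = $76,800.
Difference $76,900 − $76,800 = +$100 applied to largest lane-miles (Bellamy Overpass): Bellamy Overpass becomes $31,400.

Thornfield Interchange: $27,900 · Bellamy Overpass: $31,400 · South Pavilion: $17,600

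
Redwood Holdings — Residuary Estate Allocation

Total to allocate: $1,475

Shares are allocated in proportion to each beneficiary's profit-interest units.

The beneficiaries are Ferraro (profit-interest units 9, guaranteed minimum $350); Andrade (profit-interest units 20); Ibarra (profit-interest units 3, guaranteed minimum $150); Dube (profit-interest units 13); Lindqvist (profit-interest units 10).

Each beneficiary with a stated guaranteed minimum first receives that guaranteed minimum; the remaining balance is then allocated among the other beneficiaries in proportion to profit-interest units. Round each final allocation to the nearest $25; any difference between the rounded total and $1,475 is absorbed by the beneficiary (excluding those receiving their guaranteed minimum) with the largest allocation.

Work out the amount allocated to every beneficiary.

Minimums first: Ferraro $350; Ibarra $150. Balance $975.
Balance split over remaining profit-interest units 43: Andrade 453.49 → $450; Dube 294.77 → $300; Lindqvist 226.74 → $225.

Ferraro: $350 | Andrade: $450 | Ibarra: $150 | Dube: $300 | Lindqvist: $225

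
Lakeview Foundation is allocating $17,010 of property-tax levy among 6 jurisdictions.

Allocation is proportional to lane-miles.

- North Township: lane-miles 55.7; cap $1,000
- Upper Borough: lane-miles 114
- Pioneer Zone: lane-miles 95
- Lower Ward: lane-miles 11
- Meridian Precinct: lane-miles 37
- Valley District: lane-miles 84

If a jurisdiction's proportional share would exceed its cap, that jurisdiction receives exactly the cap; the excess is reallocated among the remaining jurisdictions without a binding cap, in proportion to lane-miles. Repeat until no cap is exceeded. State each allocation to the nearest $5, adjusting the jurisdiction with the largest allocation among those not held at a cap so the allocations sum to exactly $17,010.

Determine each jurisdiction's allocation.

North Township: $1,000 · Upper Borough: $5,355 · Pioneer Zone: $4,460 · Lower Ward: $515 · Meridian Precinct: $1,735 · Valley District: $3,945

Sum of lane-miles: 396.7.
Unconstrained shares: North Township 2,388.35; Upper Borough 4,888.18; Pioneer Zone 4,073.48; Lower Ward 471.67; Meridian Precinct 1,586.51; Valley District 3,601.81.
Cap binds for North Township ($1,000); remaining pool $16,010 reallocated over remaining lane-miles 341.
Shares after redistribution: Upper Borough 5,352.32 → $5,350; Pioneer Zone 4,460.26 → $4,460; Lower Ward 516.45 → $515; Meridian Precinct 1,737.16 → $1,735; Valley District 3,943.81 → $3,945.
Rounding difference +$5 applied to Upper Borough → $5,355.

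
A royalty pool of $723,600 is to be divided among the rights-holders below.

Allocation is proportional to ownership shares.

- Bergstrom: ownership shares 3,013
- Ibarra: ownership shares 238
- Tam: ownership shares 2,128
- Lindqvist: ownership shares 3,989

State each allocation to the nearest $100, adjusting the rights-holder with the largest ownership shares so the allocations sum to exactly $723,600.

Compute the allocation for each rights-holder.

Bergstrom: $232,700 · Ibarra: $18,400 · Tam: $164,400 · Lindqvist: $308,100

Sum of ownership shares: 3,013 + 238 + 2,128 + 3,989 = 9,368.
Proportional shares: Bergstrom 232,729.16; Ibarra 18,383.52; Tam 164,370.28; Lindqvist 308,117.04.
After rounding ($100): Bergstrom $232,700; Ibarra $18,400; Tam $164,400; Lindqvist $308,100. Sum = $723,600.
No rounding difference to absorb.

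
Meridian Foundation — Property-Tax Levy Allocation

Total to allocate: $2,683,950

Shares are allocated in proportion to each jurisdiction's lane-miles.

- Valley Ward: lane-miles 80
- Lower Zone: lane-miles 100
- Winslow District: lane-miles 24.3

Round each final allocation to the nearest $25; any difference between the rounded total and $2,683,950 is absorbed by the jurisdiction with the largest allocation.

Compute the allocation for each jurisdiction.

Sum of lane-miles: 204.3.
Pro-rata amounts: Valley Ward 80/204.3 × $2,683,950 = 1,050,983.85; Lower Zone 100/204.3 × $2,683,950 = 1,313,729.81; Winslow District 24.3/204.3 × $2,683,950 = 319,236.34.
At nearest $25: Valley Ward $1,050,975; Lower Zone $1,313,725; Winslow District $319,225. Sum = $2,683,925.
Difference $2,683,950 − $2,683,925 = +$25 applied to largest allocation (Lower Zone): Lower Zone becomes $1,313,750.

Valley Ward: $1,050,975 | Lower Zone: $1,313,750 | Winslow District: $319,225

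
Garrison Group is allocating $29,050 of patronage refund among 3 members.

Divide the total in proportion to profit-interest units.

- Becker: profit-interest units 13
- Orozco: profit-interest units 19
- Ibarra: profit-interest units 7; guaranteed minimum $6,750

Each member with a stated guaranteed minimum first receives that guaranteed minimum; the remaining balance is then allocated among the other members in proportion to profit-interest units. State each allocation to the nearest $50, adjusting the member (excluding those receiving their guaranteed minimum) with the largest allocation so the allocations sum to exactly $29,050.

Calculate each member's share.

Becker: $9,050; Orozco: $13,250; Ibarra: $6,750

Minimums first: Ibarra $6,750. Residual $22,300.
Residual split over remaining profit-interest units 32: Becker 9,059.38 → $9,050; Orozco 13,240.62 → $13,250.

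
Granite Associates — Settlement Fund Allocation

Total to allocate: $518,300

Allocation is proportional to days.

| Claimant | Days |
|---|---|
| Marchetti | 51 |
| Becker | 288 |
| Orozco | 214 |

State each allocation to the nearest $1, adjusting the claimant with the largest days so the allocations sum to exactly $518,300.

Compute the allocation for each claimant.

Marchetti: $47,800 | Becker: $269,928 | Orozco: $200,572

Total days = 51 + 288 + 214 = 553.
Raw shares: Marchetti 47,799.82; Becker 269,928.39; Orozco 200,571.79.
Rounded to nearest $1: Marchetti $47,800; Becker $269,928; Orozco $200,572. Sum = $518,300.
No rounding difference to absorb.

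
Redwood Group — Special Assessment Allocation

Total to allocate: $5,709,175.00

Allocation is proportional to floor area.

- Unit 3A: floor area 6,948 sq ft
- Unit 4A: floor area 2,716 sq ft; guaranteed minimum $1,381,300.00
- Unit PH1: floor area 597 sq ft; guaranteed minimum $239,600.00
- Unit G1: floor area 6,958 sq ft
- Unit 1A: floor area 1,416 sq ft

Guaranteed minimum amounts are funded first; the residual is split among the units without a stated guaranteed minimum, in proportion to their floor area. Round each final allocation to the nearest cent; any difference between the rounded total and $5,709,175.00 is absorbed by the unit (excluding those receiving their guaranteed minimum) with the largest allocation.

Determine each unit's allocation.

Fund the minimums — Unit 4A $1,381,300.00; Unit PH1 $239,600.00. Residual $4,088,275.00.
Residual split over remaining floor area 15,322: Unit 3A 1,853,892.0963 → $1,853,892.10; Unit G1 1,856,560.3348 → $1,856,560.33; Unit 1A 377,822.5689 → $377,822.57.

Unit 3A: $1,853,892.10 · Unit 4A: $1,381,300.00 · Unit PH1: $239,600.00 · Unit G1: $1,856,560.33 · Unit 1A: $377,822.57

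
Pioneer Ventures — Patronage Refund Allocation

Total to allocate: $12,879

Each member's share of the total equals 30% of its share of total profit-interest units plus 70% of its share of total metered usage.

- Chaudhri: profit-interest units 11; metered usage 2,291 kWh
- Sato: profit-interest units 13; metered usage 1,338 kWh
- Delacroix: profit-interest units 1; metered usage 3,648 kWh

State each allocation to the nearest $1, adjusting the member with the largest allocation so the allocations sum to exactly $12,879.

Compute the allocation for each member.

Totals — profit-interest units 25, metered usage 7,277.
Blended shares (30% profit-interest units + 70% metered usage): Chaudhri 0.3524; Sato 0.2847; Delacroix 0.3629.
Proportional shares: Chaudhri 4,538.29; Sato 3,666.74; Delacroix 4,673.97.
Rounded to nearest $1: Chaudhri $4,538; Sato $3,667; Delacroix $4,674. Sum = $12,879.
Sum already equals the total — no adjustment.

Chaudhri: $4,538; Sato: $3,667; Delacroix: $4,674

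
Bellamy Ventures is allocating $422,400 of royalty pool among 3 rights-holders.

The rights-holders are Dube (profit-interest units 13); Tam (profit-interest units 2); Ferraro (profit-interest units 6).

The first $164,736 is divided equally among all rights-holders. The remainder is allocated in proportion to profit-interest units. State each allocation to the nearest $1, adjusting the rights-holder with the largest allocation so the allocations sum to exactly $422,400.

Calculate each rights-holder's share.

Dube: $214,419; Tam: $79,451; Ferraro: $128,530

Equal tier: $164,736 ÷ 3 = $54,912 apiece.
Remainder $257,664 by profit-interest units (total 21): Dube 159,506.29 → $159,506; Tam 24,539.43 → $24,539; Ferraro 73,618.29 → $73,618.
Rounding difference +$1 on remainder applied to Dube.
Totals: Dube $54,912 + $159,507 = $214,419; Tam $54,912 + $24,539 = $79,451; Ferraro $54,912 + $73,618 = $128,530.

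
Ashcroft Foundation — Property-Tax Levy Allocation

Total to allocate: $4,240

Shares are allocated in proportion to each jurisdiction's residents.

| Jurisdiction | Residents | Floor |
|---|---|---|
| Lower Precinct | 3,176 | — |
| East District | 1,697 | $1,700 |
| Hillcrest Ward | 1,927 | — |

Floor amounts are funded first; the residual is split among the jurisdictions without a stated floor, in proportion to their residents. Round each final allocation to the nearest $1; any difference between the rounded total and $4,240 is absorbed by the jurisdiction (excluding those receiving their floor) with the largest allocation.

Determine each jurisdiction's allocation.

Lower Precinct: $1,581; East District: $1,700; Hillcrest Ward: $959

Fund the minimums — East District $1,700. Residual $2,540.
Residual split over remaining residents 5,103: Lower Precinct 1,580.84 → $1,581; Hillcrest Ward 959.16 → $959.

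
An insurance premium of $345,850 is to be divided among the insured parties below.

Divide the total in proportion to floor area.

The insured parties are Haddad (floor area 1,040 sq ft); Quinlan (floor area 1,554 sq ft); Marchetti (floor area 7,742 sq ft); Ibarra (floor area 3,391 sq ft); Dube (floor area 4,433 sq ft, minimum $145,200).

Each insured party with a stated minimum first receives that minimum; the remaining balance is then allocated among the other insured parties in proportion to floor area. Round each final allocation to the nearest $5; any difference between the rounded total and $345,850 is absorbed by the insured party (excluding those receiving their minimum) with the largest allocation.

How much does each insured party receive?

Haddad: $15,200 | Quinlan: $22,715 | Marchetti: $113,170 | Ibarra: $49,565 | Dube: $145,200

Minimums first: Dube $145,200. Remaining pool $200,650.
Remaining pool split over remaining floor area 13,727: Haddad 15,201.86 → $15,200; Quinlan 22,715.09 → $22,715; Marchetti 113,166.19 → $113,165; Ibarra 49,566.85 → $49,565.
Rounding difference +$5 applied to Marchetti → $113,170.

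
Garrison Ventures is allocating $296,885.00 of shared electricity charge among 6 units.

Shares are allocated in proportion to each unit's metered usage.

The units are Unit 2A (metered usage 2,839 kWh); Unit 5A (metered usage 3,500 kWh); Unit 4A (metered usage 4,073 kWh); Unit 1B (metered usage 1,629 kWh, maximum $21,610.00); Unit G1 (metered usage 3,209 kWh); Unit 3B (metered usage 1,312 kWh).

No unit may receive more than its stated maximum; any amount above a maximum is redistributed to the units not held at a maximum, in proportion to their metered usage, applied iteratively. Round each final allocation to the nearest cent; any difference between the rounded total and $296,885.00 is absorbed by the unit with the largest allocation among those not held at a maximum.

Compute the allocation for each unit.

Metered usage total: 16,562.
Proportional shares (ignoring caps): Unit 2A 50,890.9863; Unit 5A 62,739.8563; Unit 4A 73,011.2671; Unit 1B 29,200.9217; Unit G1 57,523.4854; Unit 3B 23,518.4833.
Capped: Unit 1B ($21,610.00); balance $275,275.00 reallocated over remaining metered usage 14,933.
Redistributed shares: Unit 2A 52,334.1408 → $52,334.14; Unit 5A 64,519.0183 → $64,519.02; Unit 4A 75,081.7033 → $75,081.70; Unit G1 59,154.7228 → $59,154.72; Unit 3B 24,185.4149 → $24,185.41.
Rounding difference +$0.01 applied to Unit 4A → $75,081.71.

Unit 2A: $52,334.14 · Unit 5A: $64,519.02 · Unit 4A: $75,081.71 · Unit 1B: $21,610.00 · Unit G1: $59,154.72 · Unit 3B: $24,185.41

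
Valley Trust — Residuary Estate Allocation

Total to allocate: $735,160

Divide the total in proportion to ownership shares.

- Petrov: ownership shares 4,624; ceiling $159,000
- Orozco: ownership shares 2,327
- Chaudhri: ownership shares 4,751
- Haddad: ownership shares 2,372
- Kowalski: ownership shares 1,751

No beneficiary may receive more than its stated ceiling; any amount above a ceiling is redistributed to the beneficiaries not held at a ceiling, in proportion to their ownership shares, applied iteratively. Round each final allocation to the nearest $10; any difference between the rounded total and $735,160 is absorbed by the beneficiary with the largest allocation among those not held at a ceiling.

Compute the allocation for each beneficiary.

Petrov: $159,000 | Orozco: $119,700 | Chaudhri: $244,380 | Haddad: $122,010 | Kowalski: $90,070

Combined ownership shares = 15,825.
Proportional shares (ignoring caps): Petrov 214,810.73; Orozco 108,102.20; Chaudhri 220,710.59; Haddad 110,192.70; Kowalski 81,343.77.
Capped: Petrov ($159,000); remaining pool $576,160 reallocated over remaining ownership shares 11,201.
Shares after redistribution: Orozco 119,696.84 → $119,700; Chaudhri 244,383.19 → $244,380; Haddad 122,011.56 → $122,010; Kowalski 90,068.40 → $90,070.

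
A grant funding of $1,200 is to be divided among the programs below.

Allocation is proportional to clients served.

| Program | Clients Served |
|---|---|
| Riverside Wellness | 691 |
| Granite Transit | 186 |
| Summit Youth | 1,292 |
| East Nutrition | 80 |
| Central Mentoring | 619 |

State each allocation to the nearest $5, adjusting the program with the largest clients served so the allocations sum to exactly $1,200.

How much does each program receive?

Total clients served = 2,868.
Raw shares: Riverside Wellness 691/2,868 × $1,200 = 289.12; Granite Transit 186/2,868 × $1,200 = 77.82; Summit Youth 1,292/2,868 × $1,200 = 540.59; East Nutrition 80/2,868 × $1,200 = 33.47; Central Mentoring 619/2,868 × $1,200 = 259.00.
At nearest $5: Riverside Wellness $290; Granite Transit $80; Summit Youth $540; East Nutrition $35; Central Mentoring $260. Sum = $1,205.
Difference $1,200 − $1,205 = −$5 applied to largest clients served (Summit Youth): Summit Youth becomes $535.

Riverside Wellness: $290 · Granite Transit: $80 · Summit Youth: $535 · East Nutrition: $35 · Central Mentoring: $260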